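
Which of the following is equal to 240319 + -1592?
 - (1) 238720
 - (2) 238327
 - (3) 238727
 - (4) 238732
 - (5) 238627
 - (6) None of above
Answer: 3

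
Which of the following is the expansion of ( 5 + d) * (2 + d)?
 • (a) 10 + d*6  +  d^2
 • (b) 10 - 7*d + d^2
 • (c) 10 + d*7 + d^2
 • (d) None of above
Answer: c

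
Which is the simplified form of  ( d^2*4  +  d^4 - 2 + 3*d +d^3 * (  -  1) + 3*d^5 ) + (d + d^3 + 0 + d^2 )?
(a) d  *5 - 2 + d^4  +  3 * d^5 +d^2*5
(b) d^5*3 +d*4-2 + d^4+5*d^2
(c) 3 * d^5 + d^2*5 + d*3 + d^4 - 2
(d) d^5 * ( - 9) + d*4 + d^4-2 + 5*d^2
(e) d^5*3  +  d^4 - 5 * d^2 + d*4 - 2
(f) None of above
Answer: b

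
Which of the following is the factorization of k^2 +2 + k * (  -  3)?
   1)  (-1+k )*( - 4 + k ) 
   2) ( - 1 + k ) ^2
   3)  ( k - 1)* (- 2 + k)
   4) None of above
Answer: 3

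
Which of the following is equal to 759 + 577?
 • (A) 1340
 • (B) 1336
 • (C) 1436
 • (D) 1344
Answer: B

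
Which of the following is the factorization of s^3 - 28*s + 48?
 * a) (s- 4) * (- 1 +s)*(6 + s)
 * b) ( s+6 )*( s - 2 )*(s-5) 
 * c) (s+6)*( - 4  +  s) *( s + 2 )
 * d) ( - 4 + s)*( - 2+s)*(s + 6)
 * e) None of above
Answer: d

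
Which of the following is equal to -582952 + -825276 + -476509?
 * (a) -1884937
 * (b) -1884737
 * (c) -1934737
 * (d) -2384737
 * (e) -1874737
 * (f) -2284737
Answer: b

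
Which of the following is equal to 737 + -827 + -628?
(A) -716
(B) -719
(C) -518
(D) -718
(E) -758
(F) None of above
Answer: D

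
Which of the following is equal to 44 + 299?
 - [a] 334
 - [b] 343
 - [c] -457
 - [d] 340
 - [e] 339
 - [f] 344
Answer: b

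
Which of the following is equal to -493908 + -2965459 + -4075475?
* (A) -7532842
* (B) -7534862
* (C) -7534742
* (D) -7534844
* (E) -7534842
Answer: E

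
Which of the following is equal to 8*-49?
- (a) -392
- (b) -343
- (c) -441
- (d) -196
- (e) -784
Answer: a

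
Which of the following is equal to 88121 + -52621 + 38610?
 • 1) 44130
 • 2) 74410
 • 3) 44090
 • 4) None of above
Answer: 4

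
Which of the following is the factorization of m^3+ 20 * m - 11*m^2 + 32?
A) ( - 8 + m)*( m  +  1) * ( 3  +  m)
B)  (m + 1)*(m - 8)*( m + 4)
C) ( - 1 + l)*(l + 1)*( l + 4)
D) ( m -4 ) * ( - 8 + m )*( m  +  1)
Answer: D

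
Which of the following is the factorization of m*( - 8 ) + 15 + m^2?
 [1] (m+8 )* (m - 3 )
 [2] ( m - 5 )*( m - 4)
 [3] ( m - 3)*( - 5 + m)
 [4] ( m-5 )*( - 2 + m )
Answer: 3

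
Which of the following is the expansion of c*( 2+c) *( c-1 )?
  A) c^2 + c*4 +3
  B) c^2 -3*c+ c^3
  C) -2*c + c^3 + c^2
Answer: C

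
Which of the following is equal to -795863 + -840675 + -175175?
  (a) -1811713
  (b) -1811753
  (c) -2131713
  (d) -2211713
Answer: a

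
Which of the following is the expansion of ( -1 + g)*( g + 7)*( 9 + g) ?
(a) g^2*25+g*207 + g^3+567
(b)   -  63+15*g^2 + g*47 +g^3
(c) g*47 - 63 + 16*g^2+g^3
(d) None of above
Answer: b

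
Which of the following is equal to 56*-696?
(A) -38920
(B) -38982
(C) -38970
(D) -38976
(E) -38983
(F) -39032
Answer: D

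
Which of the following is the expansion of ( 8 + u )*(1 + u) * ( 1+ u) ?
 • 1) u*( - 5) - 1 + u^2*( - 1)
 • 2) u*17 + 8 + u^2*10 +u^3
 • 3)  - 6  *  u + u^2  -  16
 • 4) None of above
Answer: 2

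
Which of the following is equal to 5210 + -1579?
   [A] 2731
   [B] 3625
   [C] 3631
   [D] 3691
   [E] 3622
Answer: C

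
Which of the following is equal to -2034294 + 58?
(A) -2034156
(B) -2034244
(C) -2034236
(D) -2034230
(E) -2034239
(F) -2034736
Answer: C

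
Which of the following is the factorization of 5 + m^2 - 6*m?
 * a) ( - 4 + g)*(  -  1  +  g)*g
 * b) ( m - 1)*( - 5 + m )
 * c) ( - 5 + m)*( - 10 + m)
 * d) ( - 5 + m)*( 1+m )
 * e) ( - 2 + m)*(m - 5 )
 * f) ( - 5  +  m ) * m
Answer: b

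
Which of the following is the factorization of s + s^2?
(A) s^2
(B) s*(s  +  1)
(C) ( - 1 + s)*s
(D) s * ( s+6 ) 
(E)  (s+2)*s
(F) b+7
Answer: B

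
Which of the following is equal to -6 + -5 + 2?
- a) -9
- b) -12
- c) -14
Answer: a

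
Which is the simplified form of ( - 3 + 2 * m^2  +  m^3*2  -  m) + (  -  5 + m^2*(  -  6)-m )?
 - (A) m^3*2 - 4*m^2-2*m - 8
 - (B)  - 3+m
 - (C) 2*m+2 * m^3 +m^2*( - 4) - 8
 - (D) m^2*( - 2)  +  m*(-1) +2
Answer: A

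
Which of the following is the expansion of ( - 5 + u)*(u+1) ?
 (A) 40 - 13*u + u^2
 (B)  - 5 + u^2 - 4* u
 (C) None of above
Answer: B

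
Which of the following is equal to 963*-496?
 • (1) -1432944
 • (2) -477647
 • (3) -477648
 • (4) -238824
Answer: 3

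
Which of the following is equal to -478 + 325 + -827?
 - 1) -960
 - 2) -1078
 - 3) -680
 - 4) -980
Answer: 4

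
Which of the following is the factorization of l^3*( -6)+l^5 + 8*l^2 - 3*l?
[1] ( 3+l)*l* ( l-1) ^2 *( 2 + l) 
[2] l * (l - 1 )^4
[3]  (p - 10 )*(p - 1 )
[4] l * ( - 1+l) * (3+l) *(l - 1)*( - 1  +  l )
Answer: 4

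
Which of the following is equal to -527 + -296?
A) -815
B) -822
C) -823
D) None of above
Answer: C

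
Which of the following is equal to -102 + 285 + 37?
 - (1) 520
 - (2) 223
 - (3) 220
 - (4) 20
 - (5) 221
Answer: 3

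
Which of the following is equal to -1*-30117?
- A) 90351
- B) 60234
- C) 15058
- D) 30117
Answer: D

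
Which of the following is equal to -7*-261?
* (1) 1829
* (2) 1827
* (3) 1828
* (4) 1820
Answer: 2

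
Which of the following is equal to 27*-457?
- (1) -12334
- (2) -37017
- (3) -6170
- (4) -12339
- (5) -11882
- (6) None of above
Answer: 4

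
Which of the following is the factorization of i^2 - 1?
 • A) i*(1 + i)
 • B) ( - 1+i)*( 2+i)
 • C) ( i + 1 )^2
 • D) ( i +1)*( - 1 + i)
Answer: D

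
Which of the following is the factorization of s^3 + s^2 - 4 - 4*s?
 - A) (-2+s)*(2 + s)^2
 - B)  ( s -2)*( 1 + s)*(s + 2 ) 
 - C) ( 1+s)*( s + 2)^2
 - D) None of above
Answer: B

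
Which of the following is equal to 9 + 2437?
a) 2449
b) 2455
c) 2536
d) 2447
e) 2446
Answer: e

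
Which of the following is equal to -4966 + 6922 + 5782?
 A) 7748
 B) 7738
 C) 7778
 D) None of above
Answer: B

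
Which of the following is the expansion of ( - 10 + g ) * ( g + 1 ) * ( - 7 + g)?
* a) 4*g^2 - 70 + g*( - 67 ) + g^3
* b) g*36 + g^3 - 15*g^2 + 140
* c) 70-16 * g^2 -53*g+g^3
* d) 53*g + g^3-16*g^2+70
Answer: d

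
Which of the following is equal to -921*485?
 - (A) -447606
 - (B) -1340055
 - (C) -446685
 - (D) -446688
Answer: C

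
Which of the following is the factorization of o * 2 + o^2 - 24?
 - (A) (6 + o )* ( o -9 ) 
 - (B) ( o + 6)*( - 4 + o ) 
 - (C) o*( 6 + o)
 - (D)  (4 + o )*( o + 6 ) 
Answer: B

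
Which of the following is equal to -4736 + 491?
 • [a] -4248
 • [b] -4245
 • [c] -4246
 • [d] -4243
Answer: b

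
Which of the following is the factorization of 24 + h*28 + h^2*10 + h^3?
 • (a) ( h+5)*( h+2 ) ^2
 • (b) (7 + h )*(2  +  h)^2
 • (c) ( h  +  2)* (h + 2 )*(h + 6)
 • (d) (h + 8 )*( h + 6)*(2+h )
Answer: c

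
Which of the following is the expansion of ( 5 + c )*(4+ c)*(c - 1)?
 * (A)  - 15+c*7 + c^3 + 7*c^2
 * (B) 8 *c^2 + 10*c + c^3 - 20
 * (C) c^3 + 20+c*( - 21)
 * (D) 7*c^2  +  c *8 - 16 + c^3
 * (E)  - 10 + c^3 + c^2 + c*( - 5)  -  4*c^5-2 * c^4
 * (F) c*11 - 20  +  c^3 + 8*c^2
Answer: F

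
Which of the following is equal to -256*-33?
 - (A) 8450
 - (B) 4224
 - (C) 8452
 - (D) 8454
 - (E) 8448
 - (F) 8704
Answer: E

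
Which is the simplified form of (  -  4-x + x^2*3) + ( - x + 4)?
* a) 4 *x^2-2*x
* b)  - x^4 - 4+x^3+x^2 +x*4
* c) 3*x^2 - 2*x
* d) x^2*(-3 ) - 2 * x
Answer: c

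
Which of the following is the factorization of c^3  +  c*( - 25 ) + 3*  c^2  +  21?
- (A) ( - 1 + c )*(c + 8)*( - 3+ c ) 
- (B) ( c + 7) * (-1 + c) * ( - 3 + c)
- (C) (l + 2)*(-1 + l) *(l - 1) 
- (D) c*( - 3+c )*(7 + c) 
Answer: B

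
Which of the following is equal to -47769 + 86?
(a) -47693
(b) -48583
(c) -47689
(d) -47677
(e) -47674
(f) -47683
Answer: f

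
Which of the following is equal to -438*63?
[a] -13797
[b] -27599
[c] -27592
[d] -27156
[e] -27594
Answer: e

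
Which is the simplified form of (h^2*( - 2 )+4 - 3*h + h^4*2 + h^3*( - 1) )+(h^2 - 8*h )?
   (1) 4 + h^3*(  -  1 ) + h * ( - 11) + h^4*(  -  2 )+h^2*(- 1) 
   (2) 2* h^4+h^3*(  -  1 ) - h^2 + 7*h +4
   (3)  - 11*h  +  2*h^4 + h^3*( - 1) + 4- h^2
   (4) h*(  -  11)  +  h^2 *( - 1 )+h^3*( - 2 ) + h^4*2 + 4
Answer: 3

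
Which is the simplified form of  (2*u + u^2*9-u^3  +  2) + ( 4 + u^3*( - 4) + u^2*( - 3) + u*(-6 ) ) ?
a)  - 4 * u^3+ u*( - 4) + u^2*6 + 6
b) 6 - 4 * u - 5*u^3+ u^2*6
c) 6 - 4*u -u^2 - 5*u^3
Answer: b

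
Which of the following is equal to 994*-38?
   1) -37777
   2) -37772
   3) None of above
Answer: 2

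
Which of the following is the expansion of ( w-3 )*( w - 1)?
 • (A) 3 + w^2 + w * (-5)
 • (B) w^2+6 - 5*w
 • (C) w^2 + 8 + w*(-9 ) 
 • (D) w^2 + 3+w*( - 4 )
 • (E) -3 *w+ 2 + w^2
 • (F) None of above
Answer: D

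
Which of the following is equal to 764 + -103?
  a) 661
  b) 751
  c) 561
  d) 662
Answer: a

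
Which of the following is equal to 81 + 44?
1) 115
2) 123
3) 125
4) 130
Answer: 3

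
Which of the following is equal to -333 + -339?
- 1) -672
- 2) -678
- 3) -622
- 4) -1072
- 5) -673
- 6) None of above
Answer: 1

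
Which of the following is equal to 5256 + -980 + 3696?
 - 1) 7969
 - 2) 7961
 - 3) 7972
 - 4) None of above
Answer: 3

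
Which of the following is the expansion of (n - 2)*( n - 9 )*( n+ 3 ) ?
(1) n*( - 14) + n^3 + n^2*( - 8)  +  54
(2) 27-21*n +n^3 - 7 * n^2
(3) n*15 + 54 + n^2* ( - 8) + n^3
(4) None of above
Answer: 4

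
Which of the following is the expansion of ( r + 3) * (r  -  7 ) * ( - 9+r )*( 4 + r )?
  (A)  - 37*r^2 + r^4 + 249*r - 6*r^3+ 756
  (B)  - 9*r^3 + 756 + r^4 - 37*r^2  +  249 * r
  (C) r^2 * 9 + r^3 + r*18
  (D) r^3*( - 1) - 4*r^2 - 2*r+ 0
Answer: B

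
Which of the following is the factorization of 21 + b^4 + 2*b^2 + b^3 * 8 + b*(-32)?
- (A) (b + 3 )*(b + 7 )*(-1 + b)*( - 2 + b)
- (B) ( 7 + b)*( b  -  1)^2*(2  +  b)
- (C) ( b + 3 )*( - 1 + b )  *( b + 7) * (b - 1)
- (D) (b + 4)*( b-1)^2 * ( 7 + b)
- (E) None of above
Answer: C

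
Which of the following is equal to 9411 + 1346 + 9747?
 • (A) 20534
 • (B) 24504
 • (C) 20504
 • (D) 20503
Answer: C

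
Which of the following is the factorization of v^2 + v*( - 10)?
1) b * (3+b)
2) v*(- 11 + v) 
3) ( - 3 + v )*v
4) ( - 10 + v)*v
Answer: 4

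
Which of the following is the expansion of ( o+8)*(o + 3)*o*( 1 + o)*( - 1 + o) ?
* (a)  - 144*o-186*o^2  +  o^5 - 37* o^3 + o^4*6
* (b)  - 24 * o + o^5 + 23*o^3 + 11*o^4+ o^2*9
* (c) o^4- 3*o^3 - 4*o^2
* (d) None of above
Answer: d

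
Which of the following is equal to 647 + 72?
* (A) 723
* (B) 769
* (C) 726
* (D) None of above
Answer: D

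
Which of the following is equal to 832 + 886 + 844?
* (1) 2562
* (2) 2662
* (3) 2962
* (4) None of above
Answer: 1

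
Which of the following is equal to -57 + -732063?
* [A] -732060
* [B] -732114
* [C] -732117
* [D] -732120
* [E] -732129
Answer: D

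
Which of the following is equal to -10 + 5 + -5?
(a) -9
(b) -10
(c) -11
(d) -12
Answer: b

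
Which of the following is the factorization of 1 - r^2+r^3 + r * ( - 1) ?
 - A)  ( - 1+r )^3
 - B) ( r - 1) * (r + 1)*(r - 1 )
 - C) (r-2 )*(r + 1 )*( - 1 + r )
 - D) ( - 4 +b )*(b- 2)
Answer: B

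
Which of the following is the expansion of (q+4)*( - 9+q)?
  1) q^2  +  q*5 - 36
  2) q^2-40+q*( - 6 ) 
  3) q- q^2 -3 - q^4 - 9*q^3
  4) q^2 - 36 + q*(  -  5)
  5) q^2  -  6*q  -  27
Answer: 4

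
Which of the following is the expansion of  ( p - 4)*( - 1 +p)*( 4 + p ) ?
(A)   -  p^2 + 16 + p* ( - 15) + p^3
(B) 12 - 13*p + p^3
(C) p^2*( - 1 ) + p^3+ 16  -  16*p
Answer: C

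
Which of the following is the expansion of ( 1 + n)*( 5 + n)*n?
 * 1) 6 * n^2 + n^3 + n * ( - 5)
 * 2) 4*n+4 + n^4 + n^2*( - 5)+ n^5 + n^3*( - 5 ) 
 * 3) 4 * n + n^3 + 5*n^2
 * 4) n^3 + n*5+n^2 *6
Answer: 4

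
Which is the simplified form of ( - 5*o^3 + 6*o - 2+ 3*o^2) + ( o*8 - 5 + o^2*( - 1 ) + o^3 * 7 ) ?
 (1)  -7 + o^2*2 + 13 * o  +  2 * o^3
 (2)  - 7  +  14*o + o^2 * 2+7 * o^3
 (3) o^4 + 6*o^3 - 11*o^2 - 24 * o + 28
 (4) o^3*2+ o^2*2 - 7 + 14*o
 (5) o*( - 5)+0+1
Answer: 4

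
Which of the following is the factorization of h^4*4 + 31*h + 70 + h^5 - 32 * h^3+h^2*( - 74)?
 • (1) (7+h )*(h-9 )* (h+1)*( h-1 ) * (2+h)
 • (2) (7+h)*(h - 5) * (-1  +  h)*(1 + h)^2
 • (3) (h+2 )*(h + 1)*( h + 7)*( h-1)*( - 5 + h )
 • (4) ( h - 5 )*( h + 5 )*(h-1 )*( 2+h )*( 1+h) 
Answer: 3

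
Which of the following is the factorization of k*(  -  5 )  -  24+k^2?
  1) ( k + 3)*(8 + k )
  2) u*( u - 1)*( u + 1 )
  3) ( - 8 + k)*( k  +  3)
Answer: 3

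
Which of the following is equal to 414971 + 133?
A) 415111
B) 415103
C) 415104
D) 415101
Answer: C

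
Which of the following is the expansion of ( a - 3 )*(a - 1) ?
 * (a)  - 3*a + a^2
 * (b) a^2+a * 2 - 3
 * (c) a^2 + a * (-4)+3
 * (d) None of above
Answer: c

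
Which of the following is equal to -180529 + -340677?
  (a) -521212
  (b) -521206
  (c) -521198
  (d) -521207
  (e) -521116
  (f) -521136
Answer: b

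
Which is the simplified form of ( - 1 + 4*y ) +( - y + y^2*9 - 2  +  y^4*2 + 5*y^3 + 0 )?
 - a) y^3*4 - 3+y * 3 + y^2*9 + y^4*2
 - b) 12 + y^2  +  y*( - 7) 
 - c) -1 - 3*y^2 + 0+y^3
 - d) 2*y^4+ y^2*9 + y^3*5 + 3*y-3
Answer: d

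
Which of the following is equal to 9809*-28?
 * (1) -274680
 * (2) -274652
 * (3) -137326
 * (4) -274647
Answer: 2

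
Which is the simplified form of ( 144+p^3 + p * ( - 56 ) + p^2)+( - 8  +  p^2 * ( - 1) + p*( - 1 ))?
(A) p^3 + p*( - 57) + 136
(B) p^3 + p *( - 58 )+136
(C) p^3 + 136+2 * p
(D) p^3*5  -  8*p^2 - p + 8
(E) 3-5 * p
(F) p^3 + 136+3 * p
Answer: A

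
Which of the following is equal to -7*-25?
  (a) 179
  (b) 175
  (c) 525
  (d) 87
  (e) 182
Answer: b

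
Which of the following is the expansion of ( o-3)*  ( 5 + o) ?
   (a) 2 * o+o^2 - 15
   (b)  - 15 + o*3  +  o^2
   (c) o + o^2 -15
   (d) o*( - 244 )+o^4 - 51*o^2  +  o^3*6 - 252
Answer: a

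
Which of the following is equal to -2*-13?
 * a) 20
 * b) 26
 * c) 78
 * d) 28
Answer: b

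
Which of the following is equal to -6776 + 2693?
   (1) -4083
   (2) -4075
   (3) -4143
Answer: 1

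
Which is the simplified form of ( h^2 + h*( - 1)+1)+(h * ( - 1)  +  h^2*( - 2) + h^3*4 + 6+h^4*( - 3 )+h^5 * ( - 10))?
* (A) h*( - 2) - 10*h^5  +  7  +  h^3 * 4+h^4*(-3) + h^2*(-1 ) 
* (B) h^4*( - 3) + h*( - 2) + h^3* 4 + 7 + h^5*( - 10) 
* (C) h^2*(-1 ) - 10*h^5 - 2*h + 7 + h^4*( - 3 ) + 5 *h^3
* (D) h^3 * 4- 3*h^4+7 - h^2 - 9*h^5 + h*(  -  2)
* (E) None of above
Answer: A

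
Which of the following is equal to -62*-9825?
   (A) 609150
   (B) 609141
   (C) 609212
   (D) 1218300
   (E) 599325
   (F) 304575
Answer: A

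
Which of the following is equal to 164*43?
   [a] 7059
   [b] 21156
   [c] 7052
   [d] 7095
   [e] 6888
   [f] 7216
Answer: c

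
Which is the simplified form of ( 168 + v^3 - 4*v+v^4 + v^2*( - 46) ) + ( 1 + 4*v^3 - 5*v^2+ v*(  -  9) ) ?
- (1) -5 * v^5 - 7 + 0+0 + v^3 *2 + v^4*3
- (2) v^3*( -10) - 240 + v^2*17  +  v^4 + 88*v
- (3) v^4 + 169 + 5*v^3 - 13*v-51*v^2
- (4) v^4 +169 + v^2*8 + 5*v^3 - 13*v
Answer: 3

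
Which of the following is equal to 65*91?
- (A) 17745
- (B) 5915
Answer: B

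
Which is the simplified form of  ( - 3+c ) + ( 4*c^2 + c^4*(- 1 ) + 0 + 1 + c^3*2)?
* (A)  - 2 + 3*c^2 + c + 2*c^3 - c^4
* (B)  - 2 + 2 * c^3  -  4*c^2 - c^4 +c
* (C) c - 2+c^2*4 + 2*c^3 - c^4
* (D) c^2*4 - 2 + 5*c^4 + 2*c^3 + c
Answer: C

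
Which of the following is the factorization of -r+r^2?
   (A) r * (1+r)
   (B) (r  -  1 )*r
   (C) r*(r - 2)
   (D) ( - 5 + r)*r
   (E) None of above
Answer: B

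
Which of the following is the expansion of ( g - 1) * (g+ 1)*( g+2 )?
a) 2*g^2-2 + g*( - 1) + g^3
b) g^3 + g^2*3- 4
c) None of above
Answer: a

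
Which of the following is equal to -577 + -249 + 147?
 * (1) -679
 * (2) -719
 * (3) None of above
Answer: 1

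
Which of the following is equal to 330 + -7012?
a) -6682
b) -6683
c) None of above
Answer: a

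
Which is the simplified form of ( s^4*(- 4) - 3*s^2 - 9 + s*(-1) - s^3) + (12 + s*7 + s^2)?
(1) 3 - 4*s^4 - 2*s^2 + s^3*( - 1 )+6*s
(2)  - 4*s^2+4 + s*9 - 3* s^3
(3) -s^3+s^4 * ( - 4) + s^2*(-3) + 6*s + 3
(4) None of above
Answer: 1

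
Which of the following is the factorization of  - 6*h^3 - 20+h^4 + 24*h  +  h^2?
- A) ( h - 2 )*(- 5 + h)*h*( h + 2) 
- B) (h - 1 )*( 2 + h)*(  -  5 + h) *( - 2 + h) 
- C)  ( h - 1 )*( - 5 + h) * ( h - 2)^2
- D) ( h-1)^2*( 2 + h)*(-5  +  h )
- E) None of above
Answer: B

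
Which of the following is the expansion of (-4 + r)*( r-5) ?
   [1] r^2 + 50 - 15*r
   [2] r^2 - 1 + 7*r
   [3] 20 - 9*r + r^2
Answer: 3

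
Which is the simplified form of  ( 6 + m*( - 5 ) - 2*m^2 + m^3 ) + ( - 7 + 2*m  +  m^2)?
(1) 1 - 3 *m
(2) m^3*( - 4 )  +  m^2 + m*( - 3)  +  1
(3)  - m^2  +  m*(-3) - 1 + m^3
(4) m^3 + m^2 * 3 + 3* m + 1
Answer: 3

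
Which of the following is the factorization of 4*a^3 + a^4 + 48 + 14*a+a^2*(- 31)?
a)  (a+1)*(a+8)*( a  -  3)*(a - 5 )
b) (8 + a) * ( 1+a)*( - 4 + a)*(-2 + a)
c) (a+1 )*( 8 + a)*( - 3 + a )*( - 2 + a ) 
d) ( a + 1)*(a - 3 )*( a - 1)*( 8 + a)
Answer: c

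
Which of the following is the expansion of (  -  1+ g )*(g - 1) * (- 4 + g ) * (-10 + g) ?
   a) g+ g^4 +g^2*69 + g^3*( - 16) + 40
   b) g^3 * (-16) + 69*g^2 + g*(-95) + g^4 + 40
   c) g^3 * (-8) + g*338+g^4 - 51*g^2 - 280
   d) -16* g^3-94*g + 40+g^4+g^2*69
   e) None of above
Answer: d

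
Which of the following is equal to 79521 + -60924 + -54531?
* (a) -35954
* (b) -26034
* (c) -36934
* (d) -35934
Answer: d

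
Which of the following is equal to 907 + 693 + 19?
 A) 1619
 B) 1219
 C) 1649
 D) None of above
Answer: A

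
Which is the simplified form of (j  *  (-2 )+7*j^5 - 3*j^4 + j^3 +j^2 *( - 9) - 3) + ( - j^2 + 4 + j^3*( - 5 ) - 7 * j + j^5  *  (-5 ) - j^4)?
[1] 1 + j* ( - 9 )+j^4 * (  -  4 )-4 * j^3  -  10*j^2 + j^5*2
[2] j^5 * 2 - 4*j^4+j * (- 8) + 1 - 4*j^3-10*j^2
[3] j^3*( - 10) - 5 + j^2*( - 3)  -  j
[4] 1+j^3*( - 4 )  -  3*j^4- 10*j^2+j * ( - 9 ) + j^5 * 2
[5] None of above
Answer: 1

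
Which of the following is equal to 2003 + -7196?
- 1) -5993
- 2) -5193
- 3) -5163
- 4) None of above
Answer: 2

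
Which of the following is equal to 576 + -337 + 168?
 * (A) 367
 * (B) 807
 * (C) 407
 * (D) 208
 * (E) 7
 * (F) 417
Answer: C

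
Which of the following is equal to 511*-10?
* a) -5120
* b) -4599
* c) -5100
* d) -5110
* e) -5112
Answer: d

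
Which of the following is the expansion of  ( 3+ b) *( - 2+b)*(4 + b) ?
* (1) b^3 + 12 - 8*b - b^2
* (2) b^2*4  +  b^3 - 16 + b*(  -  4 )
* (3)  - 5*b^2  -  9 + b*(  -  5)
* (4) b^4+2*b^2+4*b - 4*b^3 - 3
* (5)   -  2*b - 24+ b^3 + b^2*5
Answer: 5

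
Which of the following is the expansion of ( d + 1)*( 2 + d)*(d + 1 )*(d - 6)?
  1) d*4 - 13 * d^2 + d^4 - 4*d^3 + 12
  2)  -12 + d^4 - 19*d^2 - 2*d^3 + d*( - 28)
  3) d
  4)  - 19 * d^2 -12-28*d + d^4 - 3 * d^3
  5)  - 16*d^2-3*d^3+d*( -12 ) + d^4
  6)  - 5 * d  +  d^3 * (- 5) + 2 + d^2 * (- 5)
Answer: 2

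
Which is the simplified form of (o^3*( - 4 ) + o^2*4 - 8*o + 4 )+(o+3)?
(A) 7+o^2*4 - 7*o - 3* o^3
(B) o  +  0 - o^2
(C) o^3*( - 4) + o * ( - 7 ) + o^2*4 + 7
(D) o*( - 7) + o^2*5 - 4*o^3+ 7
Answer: C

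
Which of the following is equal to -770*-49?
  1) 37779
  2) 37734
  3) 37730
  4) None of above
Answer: 3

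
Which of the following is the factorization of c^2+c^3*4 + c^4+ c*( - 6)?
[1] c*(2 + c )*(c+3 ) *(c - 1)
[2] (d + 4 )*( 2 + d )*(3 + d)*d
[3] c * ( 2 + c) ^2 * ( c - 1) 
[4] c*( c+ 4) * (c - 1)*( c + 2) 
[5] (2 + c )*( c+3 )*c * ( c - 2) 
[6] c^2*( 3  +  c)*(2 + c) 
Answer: 1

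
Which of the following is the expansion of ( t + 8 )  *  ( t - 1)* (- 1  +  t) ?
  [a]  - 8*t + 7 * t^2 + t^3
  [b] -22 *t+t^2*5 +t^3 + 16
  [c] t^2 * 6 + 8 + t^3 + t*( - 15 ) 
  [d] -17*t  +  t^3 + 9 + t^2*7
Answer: c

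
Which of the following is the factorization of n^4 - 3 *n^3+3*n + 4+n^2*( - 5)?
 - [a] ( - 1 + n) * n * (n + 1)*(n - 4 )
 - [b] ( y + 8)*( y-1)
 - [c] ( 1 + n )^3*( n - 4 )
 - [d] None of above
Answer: d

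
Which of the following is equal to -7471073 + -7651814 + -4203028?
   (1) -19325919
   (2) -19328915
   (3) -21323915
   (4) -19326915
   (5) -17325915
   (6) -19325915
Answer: 6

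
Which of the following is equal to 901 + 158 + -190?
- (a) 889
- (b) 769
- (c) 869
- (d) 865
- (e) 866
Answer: c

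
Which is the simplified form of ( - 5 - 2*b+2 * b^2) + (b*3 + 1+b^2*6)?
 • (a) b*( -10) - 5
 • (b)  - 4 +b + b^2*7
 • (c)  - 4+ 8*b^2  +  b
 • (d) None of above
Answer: c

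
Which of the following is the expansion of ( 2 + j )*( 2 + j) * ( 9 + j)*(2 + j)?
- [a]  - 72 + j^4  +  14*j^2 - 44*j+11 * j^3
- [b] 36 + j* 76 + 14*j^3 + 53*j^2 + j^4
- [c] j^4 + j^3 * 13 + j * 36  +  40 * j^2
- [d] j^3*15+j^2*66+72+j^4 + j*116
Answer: d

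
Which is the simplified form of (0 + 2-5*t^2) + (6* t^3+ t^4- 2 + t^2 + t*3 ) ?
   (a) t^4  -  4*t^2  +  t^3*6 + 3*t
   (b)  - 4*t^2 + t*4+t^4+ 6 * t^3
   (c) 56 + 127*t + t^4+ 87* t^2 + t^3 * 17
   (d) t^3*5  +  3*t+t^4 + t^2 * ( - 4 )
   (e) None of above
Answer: a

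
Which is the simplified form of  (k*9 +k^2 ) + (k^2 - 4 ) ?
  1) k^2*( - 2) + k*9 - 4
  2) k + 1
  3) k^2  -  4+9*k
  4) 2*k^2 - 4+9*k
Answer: 4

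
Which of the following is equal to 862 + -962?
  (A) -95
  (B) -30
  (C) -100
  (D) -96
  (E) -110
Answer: C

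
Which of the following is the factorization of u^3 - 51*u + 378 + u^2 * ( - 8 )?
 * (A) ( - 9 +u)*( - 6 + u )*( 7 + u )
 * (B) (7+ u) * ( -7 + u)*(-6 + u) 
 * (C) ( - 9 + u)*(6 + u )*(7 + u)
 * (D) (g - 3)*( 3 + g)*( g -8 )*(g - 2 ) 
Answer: A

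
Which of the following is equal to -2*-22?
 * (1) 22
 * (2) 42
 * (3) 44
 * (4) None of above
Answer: 3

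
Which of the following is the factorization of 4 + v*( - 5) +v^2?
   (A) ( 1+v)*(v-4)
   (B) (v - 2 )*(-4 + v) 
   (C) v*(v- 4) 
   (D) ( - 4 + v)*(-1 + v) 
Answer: D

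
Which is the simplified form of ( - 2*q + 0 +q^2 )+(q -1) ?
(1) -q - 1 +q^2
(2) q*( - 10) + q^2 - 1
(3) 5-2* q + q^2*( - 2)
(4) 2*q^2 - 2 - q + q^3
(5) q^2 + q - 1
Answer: 1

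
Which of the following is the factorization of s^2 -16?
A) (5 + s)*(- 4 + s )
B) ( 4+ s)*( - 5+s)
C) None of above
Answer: C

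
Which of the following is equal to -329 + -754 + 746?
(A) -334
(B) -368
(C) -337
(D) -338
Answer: C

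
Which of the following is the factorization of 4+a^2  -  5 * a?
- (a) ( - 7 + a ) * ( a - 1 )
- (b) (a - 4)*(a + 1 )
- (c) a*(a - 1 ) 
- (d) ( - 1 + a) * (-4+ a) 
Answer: d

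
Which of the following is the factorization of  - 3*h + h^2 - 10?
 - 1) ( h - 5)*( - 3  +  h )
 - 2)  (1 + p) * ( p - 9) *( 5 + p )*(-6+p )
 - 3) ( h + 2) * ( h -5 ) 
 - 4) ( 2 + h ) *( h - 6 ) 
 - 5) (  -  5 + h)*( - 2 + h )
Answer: 3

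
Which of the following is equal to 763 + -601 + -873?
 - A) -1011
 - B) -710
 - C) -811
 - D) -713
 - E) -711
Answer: E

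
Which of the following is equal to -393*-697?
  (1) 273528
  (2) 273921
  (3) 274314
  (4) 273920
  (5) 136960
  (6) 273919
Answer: 2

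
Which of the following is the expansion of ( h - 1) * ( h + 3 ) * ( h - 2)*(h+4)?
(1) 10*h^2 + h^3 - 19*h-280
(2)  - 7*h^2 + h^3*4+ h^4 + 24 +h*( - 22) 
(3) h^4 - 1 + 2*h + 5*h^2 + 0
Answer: 2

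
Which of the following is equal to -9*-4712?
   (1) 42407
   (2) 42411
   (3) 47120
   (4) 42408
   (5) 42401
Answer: 4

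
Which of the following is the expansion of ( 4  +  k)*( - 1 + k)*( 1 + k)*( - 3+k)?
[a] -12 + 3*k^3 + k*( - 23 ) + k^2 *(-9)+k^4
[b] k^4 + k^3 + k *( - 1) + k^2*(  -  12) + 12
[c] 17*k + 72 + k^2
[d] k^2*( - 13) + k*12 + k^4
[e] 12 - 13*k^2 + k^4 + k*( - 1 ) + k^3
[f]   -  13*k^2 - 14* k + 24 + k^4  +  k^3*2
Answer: e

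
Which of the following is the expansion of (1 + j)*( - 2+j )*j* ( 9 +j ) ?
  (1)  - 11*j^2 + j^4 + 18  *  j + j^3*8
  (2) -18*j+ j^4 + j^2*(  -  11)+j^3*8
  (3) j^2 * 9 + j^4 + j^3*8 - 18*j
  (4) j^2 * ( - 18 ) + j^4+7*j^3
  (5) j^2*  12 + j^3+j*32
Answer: 2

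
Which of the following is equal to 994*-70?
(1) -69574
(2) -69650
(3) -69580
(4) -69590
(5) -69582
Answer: 3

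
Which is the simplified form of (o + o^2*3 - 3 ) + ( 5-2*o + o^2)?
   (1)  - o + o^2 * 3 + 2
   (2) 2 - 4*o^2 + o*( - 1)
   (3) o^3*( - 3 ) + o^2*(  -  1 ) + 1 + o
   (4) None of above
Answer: 4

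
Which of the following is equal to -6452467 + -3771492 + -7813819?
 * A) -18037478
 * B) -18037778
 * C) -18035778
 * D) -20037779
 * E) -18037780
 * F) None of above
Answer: B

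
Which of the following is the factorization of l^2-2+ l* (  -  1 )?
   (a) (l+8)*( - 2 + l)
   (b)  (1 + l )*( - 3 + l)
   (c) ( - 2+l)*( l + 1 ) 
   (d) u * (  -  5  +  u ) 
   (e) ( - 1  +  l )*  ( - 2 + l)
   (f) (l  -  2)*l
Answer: c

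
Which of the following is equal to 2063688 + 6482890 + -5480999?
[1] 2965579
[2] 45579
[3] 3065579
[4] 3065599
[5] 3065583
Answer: 3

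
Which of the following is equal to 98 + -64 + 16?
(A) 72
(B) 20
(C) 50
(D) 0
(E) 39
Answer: C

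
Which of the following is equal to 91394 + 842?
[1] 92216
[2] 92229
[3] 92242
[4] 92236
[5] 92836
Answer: 4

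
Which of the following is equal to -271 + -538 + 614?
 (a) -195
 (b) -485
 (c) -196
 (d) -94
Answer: a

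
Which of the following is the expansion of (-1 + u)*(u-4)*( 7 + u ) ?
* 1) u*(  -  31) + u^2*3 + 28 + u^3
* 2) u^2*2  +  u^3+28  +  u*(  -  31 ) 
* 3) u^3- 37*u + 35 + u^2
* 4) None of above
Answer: 2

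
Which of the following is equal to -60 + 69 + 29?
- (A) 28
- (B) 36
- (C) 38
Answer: C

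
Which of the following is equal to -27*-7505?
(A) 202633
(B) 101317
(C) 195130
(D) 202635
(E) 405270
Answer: D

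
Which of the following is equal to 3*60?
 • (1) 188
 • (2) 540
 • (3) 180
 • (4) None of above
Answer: 3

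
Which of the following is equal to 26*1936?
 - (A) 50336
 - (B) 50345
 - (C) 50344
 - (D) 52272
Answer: A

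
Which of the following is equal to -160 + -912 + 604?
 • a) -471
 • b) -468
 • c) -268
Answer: b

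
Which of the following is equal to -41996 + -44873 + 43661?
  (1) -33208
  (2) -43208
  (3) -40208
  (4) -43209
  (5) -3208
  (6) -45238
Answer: 2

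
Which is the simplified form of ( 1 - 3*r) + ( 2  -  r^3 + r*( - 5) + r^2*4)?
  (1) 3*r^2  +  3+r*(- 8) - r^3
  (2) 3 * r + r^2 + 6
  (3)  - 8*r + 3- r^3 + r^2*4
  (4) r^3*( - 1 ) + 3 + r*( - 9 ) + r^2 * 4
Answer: 3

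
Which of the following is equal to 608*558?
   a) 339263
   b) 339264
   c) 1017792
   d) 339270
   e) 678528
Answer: b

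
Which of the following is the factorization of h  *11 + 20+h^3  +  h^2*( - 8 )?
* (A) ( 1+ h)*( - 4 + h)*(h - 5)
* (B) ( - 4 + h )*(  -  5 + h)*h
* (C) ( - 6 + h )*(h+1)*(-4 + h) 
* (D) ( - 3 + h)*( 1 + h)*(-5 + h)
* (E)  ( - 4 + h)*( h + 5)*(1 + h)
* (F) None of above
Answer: A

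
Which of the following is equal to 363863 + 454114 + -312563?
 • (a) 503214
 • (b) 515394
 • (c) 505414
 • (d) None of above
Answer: c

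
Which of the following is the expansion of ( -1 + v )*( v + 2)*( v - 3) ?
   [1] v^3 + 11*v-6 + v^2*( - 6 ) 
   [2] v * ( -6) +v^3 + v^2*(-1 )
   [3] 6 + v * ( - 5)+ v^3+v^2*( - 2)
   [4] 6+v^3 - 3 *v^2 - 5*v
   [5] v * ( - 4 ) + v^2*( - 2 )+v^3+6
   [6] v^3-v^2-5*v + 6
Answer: 3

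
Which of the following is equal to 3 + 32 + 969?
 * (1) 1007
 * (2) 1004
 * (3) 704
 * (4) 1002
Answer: 2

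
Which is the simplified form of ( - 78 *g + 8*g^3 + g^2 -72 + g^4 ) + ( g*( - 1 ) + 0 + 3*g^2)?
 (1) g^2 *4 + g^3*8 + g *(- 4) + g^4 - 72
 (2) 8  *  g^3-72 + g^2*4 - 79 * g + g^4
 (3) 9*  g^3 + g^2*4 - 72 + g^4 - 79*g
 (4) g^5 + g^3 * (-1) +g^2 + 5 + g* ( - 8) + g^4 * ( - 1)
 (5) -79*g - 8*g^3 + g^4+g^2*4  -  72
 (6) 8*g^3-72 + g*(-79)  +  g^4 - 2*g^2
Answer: 2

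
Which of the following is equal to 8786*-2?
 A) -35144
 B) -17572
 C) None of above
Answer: B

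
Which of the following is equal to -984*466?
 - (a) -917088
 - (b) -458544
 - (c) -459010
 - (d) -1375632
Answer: b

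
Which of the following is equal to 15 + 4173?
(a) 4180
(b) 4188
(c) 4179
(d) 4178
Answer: b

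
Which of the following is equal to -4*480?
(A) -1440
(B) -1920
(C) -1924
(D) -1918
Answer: B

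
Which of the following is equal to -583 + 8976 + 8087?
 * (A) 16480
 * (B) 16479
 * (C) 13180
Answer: A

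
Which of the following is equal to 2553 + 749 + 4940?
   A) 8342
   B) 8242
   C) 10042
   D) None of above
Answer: B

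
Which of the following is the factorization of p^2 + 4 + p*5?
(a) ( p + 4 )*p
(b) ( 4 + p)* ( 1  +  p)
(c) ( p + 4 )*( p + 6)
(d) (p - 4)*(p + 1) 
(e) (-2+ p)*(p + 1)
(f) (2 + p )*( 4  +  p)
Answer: b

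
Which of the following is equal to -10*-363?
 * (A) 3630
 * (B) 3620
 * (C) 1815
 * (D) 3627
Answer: A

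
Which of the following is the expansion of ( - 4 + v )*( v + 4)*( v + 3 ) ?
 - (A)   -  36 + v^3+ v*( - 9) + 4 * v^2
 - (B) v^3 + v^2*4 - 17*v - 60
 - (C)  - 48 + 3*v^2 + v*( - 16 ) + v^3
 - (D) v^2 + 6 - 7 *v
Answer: C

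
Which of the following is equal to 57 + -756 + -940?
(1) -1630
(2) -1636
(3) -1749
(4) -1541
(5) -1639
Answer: 5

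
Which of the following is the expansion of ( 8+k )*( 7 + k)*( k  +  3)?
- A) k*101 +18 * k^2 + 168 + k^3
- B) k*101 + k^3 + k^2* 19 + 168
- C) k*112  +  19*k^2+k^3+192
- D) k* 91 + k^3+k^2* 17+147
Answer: A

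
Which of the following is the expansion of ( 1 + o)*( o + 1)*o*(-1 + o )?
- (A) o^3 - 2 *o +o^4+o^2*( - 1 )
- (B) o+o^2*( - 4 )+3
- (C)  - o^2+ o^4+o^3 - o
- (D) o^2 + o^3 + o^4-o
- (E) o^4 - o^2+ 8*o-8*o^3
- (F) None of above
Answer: C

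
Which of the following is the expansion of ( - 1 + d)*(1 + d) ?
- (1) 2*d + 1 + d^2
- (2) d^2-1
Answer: 2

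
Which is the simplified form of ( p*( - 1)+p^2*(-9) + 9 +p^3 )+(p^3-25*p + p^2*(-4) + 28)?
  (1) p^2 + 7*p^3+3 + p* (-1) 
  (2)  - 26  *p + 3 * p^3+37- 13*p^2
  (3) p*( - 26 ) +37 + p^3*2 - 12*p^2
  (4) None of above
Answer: 4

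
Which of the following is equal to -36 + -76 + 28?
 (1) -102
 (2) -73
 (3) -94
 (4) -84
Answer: 4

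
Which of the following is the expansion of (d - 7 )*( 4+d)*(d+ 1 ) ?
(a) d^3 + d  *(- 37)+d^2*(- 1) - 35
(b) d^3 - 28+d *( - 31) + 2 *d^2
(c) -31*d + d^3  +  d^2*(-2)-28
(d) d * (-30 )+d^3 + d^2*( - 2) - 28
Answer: c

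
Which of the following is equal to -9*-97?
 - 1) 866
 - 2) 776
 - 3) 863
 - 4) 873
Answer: 4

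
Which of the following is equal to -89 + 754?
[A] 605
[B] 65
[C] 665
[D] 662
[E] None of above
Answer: C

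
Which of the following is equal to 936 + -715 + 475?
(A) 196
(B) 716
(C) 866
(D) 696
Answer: D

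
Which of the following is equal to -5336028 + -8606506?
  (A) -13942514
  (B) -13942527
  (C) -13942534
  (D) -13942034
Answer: C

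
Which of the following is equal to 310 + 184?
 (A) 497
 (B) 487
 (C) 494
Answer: C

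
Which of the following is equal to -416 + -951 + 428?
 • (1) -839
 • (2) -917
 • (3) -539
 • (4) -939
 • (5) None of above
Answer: 4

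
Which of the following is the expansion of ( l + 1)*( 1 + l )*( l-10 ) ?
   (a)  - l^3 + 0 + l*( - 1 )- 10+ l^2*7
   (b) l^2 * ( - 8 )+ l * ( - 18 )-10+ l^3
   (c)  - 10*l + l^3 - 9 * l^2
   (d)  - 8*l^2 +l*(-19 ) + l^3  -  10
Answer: d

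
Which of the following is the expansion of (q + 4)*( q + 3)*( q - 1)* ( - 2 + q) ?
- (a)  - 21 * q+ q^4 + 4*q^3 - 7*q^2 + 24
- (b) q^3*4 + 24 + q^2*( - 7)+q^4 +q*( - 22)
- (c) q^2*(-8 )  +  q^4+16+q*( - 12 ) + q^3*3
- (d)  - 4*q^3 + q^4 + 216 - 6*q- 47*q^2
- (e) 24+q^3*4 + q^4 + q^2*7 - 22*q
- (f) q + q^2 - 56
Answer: b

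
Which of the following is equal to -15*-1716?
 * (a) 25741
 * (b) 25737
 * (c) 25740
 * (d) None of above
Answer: c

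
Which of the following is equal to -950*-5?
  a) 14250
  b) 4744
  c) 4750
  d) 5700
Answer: c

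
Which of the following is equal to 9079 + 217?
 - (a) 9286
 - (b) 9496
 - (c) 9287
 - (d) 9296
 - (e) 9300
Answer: d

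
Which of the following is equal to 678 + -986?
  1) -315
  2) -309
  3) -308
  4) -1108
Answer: 3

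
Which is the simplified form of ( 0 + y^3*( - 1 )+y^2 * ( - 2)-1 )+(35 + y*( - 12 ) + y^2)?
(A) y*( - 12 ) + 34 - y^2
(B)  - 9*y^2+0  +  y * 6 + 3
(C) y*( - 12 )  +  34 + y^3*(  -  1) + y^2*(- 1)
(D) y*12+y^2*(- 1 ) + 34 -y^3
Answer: C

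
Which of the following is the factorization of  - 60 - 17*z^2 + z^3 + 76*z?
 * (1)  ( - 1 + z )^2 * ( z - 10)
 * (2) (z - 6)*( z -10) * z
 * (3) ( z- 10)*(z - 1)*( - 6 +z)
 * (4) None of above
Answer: 3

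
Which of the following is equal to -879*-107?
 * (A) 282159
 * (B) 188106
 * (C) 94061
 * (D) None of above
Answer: D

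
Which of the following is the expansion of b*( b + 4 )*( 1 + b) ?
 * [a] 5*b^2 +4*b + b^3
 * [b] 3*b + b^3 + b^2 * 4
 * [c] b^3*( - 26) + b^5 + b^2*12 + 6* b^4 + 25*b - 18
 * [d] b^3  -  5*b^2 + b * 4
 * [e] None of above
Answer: a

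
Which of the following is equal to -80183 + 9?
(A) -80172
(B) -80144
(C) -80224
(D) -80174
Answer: D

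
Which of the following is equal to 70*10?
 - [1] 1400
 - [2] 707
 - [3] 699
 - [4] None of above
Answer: 4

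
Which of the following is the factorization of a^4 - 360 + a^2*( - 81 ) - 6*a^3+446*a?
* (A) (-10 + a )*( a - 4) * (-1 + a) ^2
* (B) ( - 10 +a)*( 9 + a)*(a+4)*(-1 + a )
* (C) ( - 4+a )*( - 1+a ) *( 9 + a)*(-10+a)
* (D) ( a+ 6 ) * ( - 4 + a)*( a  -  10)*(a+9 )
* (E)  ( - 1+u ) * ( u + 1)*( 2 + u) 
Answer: C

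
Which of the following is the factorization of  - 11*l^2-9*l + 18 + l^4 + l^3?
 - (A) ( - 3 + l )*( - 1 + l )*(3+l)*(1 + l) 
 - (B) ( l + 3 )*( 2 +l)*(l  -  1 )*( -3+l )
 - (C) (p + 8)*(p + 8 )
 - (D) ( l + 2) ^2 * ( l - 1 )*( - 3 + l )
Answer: B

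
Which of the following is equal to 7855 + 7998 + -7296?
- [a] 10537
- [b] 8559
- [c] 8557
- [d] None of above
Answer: c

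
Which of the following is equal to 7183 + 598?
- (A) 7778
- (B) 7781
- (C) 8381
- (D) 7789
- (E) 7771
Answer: B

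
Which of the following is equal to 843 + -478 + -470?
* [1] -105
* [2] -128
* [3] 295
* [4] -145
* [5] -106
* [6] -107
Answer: 1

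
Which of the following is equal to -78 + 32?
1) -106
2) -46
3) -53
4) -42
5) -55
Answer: 2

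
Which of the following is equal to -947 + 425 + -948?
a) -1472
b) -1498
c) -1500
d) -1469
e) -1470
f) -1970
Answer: e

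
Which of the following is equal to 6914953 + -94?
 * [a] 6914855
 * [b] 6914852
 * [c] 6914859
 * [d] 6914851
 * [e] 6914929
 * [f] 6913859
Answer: c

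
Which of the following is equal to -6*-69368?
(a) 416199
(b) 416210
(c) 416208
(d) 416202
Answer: c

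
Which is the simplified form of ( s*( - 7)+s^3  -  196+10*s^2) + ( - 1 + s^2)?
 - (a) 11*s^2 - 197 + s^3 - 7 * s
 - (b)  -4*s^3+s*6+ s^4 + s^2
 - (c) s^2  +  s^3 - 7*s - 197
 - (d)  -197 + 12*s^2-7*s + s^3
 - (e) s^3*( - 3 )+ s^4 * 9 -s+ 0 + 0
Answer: a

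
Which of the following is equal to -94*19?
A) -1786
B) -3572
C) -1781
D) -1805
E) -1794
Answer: A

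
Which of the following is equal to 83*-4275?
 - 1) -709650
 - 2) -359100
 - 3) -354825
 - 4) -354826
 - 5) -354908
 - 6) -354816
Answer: 3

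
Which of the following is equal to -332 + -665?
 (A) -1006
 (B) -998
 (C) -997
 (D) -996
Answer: C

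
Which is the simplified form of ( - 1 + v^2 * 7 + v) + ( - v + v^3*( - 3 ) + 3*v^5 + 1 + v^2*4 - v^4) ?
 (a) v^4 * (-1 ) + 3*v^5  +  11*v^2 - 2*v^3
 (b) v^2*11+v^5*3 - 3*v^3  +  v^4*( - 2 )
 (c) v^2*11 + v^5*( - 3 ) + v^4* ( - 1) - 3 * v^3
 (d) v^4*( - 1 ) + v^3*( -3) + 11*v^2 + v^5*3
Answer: d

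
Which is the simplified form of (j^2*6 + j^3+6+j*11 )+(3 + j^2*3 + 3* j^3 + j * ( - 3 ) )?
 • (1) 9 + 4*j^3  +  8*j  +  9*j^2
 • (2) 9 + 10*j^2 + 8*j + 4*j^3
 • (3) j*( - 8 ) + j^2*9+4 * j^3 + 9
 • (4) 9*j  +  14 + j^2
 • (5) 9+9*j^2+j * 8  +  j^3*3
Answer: 1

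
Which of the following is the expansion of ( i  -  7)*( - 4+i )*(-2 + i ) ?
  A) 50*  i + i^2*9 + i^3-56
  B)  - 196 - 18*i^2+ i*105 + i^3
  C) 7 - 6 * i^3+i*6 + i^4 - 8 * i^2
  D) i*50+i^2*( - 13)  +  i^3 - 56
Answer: D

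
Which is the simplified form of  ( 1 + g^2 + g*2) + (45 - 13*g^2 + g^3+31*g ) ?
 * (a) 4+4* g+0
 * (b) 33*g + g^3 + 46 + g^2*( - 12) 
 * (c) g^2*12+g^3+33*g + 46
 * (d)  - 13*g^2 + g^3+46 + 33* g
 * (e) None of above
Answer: b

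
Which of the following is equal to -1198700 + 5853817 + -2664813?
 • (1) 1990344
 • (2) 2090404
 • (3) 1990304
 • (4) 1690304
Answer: 3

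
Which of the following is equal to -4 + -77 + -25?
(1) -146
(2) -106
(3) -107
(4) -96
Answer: 2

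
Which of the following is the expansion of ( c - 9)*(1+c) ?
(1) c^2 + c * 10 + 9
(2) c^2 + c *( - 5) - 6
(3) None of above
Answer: 3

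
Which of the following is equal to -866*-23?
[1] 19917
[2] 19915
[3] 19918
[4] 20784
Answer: 3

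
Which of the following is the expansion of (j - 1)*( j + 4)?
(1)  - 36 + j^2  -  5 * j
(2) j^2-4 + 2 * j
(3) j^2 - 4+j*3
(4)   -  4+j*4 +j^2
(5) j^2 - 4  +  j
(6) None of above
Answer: 3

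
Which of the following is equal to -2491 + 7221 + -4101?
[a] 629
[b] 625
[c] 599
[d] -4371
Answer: a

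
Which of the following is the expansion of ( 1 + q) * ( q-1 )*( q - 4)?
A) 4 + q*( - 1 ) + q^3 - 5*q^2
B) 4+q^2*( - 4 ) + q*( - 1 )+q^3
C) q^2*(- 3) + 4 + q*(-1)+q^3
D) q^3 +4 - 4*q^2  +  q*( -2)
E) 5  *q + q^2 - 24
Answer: B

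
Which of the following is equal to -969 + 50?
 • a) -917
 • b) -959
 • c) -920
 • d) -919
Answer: d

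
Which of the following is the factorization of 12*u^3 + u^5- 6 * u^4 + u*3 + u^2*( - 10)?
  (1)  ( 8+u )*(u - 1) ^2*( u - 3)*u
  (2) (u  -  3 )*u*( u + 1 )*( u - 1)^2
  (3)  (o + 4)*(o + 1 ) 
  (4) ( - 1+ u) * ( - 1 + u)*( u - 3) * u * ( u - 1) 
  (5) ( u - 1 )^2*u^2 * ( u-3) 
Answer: 4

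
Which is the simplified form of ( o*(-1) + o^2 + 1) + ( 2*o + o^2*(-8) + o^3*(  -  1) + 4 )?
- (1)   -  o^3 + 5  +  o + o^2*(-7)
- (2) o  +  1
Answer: 1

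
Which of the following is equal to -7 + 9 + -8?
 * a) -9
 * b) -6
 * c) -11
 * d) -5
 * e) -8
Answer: b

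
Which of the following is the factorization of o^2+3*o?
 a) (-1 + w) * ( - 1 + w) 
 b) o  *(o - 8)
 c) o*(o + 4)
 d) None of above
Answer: d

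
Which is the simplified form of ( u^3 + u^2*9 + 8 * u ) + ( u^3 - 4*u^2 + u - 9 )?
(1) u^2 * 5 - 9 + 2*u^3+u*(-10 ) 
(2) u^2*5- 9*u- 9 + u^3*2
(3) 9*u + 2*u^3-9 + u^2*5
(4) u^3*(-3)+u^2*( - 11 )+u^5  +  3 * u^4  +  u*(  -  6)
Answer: 3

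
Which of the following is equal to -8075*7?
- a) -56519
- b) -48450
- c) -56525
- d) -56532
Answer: c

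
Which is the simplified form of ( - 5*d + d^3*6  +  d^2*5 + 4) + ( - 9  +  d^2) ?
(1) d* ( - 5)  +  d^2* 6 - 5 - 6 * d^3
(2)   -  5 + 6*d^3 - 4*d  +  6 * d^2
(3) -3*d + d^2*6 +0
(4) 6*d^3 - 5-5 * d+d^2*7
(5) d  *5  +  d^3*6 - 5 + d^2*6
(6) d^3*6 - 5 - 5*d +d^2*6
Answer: 6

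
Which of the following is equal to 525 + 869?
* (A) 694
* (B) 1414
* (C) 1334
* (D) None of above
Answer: D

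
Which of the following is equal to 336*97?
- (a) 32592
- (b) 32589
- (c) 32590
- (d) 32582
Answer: a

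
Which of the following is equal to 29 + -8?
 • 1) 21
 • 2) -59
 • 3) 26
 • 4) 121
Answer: 1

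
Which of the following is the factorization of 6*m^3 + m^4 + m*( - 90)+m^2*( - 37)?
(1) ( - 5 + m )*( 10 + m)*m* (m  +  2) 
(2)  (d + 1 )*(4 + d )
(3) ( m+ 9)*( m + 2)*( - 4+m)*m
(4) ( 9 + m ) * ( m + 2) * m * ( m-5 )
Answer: 4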